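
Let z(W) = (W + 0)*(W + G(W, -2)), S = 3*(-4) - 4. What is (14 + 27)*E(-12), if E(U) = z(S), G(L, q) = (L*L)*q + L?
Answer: 356864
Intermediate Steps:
G(L, q) = L + q*L² (G(L, q) = L²*q + L = q*L² + L = L + q*L²)
S = -16 (S = -12 - 4 = -16)
z(W) = W*(W + W*(1 - 2*W)) (z(W) = (W + 0)*(W + W*(1 + W*(-2))) = W*(W + W*(1 - 2*W)))
E(U) = 8704 (E(U) = 2*(-16)²*(1 - 1*(-16)) = 2*256*(1 + 16) = 2*256*17 = 8704)
(14 + 27)*E(-12) = (14 + 27)*8704 = 41*8704 = 356864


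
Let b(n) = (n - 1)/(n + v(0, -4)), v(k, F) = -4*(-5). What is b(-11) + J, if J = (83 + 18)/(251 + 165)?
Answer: -1361/1248 ≈ -1.0905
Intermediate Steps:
v(k, F) = 20
b(n) = (-1 + n)/(20 + n) (b(n) = (n - 1)/(n + 20) = (-1 + n)/(20 + n))
J = 101/416 ≈ 0.24279
b(-11) + J = (-1 - 11)/(20 - 11) + 101/416 = -12/9 + 101/416 = (⅑)*(-12) + 101/416 = -4/3 + 101/416 = -1361/1248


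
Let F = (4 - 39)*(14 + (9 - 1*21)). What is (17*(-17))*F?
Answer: 20230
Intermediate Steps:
F = -70 (F = -35*(14 + (9 - 21)) = -35*(14 - 12) = -35*2 = -70)
(17*(-17))*F = (17*(-17))*(-70) = -289*(-70) = 20230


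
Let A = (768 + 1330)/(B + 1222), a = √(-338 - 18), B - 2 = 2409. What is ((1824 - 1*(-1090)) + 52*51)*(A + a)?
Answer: 11677468/3633 + 11132*I*√89 ≈ 3214.3 + 1.0502e+5*I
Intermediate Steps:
B = 2411 (B = 2 + 2409 = 2411)
a = 2*I*√89 (a = √(-356) = 2*I*√89 ≈ 18.868*I)
A = 2098/3633 (A = (768 + 1330)/(2411 + 1222) = 2098/3633 ≈ 0.57748)
((1824 - 1*(-1090)) + 52*51)*(A + a) = ((1824 - 1*(-1090)) + 52*51)*(2098/3633 + 2*I*√89) = ((1824 + 1090) + 2652)*(2098/3633 + 2*I*√89) = (2914 + 2652)*(2098/3633 + 2*I*√89) = 5566*(2098/3633 + 2*I*√89) = 11677468/3633 + 11132*I*√89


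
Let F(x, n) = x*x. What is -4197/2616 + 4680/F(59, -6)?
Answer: -788959/3035432 ≈ -0.25992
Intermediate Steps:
F(x, n) = x²
-4197/2616 + 4680/F(59, -6) = -4197/2616 + 4680/(59²) = -4197*1/2616 + 4680/3481 = -1399/872 + 4680*(1/3481) = -1399/872 + 4680/3481 = -788959/3035432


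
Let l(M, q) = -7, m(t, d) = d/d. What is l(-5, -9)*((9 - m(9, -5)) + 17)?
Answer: -175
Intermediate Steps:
m(t, d) = 1
l(-5, -9)*((9 - m(9, -5)) + 17) = -7*((9 - 1*1) + 17) = -7*((9 - 1) + 17) = -7*(8 + 17) = -7*25 = -175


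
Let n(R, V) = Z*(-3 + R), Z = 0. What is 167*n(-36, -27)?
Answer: 0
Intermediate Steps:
n(R, V) = 0 (n(R, V) = 0*(-3 + R) = 0)
167*n(-36, -27) = 167*0 = 0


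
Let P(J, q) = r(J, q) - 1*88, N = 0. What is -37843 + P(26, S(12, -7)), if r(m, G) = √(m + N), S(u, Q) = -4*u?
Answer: -37931 + √26 ≈ -37926.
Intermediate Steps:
r(m, G) = √m (r(m, G) = √(m + 0) = √m)
P(J, q) = -88 + √J (P(J, q) = √J - 1*88 = √J - 88 = -88 + √J)
-37843 + P(26, S(12, -7)) = -37843 + (-88 + √26) = -37931 + √26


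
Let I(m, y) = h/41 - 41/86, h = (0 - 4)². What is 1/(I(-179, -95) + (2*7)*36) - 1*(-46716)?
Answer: 83004945610/1776799 ≈ 46716.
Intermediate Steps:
h = 16 (h = (-4)² = 16)
I(m, y) = -305/3526 (I(m, y) = 16/41 - 41/86 = -305/3526)
1/(I(-179, -95) + (2*7)*36) - 1*(-46716) = 1/(-305/3526 + (2*7)*36) - 1*(-46716) = 1/(-305/3526 + 14*36) + 46716 = 1/(-305/3526 + 504) + 46716 = 1/(1776799/3526) + 46716 = 3526/1776799 + 46716 = 83004945610/1776799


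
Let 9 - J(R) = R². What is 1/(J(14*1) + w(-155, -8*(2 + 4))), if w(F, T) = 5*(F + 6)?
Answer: -1/932 ≈ -0.0010730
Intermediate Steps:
J(R) = 9 - R²
w(F, T) = 30 + 5*F (w(F, T) = 5*(6 + F) = 30 + 5*F)
1/(J(14*1) + w(-155, -8*(2 + 4))) = 1/((9 - (14*1)²) + (30 + 5*(-155))) = 1/((9 - 1*14²) + (30 - 775)) = 1/((9 - 1*196) - 745) = 1/((9 - 196) - 745) = 1/(-187 - 745) = 1/(-932) = -1/932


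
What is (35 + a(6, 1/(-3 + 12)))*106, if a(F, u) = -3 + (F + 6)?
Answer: 4664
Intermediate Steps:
a(F, u) = 3 + F (a(F, u) = -3 + (6 + F) = 3 + F)
(35 + a(6, 1/(-3 + 12)))*106 = (35 + (3 + 6))*106 = (35 + 9)*106 = 44*106 = 4664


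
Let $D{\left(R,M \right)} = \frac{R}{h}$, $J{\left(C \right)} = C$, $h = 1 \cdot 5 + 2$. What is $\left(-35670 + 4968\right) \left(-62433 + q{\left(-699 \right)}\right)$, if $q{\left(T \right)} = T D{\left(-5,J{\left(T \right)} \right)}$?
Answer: $1901488896$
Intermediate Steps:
$h = 7$ ($h = 5 + 2 = 7$)
$D{\left(R,M \right)} = \frac{R}{7}$
$q{\left(T \right)} = - \frac{5 T}{7}$ ($q{\left(T \right)} = T \frac{1}{7} \left(-5\right) = T \left(- \frac{5}{7}\right) = - \frac{5 T}{7}$)
$\left(-35670 + 4968\right) \left(-62433 + q{\left(-699 \right)}\right) = \left(-35670 + 4968\right) \left(-62433 - - \frac{3495}{7}\right) = - 30702 \left(-62433 + \frac{3495}{7}\right) = \left(-30702\right) \left(- \frac{433536}{7}\right) = 1901488896$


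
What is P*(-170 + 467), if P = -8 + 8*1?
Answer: 0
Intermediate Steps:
P = 0 (P = -8 + 8 = 0)
P*(-170 + 467) = 0*(-170 + 467) = 0*297 = 0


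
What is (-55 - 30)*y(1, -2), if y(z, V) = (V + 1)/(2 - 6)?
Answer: -85/4 ≈ -21.250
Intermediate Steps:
y(z, V) = -¼ - V/4 (y(z, V) = (1 + V)/(-4) = (1 + V)*(-¼) = -¼ - V/4)
(-55 - 30)*y(1, -2) = (-55 - 30)*(-¼ - ¼*(-2)) = -85*(-¼ + ½) = -85*¼ = -85/4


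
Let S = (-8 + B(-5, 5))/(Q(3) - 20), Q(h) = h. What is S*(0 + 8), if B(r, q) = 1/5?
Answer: 312/85 ≈ 3.6706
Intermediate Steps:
B(r, q) = 1/5
S = 39/85 (S = (-8 + 1/5)/(3 - 20) = -39/5/(-17) = -39/5*(-1/17) = 39/85 ≈ 0.45882)
S*(0 + 8) = 39*(0 + 8)/85 = (39/85)*8 = 312/85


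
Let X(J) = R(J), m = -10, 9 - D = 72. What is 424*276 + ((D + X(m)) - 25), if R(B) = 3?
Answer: 116939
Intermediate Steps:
D = -63 (D = 9 - 1*72 = 9 - 72 = -63)
X(J) = 3
424*276 + ((D + X(m)) - 25) = 424*276 + ((-63 + 3) - 25) = 117024 + (-60 - 25) = 117024 - 85 = 116939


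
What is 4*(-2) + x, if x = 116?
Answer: 108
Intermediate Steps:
4*(-2) + x = 4*(-2) + 116 = -8 + 116 = 108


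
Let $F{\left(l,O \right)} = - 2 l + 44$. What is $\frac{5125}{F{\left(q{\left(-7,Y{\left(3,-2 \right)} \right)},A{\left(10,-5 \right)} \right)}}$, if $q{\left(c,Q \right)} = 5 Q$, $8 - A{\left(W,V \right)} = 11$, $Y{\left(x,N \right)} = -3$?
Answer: $\frac{5125}{74} \approx 69.257$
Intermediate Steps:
$A{\left(W,V \right)} = -3$ ($A{\left(W,V \right)} = 8 - 11 = -3$)
$F{\left(l,O \right)} = 44 - 2 l$
$\frac{5125}{F{\left(q{\left(-7,Y{\left(3,-2 \right)} \right)},A{\left(10,-5 \right)} \right)}} = \frac{5125}{44 - 2 \cdot 5 \left(-3\right)} = \frac{5125}{44 - -30} = \frac{5125}{44 + 30} = \frac{5125}{74}$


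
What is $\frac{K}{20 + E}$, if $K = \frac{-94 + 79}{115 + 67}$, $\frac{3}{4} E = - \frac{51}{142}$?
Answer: $- \frac{355}{84084} \approx -0.004222$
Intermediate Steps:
$E = - \frac{34}{71}$ ($E = \frac{4 \left(- \frac{51}{142}\right)}{3} = \frac{4 \left(\left(-51\right) \frac{1}{142}\right)}{3} = \frac{4}{3} \left(- \frac{51}{142}\right) = - \frac{34}{71} \approx -0.47887$)
$K = - \frac{15}{182} \approx -0.082418$
$\frac{K}{20 + E} = - \frac{15}{182 \left(20 - \frac{34}{71}\right)} = - \frac{15}{182 \cdot \frac{1386}{71}} = \left(- \frac{15}{182}\right) \frac{71}{1386} = - \frac{355}{84084}$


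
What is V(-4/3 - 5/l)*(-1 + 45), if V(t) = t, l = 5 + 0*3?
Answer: -308/3 ≈ -102.67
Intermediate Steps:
l = 5 (l = 5 + 0 = 5)
V(-4/3 - 5/l)*(-1 + 45) = (-4/3 - 5/5)*(-1 + 45) = (-4*⅓ - 5*⅕)*44 = (-4/3 - 1)*44 = -7/3*44 = -308/3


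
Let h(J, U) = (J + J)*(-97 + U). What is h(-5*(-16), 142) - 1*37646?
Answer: -30446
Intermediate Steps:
h(J, U) = 2*J*(-97 + U) (h(J, U) = (2*J)*(-97 + U) = 2*J*(-97 + U))
h(-5*(-16), 142) - 1*37646 = 2*(-5*(-16))*(-97 + 142) - 1*37646 = 2*80*45 - 37646 = 7200 - 37646 = -30446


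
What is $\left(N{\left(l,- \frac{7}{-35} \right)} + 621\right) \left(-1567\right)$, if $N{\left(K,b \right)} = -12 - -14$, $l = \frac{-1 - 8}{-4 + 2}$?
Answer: $-976241$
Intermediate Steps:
$l = \frac{9}{2}$ ($l = - \frac{9}{-2} = \left(-9\right) \left(- \frac{1}{2}\right) = \frac{9}{2} \approx 4.5$)
$N{\left(K,b \right)} = 2$ ($N{\left(K,b \right)} = -12 + 14 = 2$)
$\left(N{\left(l,- \frac{7}{-35} \right)} + 621\right) \left(-1567\right) = \left(2 + 621\right) \left(-1567\right) = 623 \left(-1567\right) = -976241$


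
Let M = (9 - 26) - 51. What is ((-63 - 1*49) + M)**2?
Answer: 32400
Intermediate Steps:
M = -68 (M = -17 - 51 = -68)
((-63 - 1*49) + M)**2 = ((-63 - 1*49) - 68)**2 = ((-63 - 49) - 68)**2 = (-112 - 68)**2 = (-180)**2 = 32400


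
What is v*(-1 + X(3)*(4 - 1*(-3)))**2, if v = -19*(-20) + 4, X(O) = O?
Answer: 153600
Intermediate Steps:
v = 384 (v = 380 + 4 = 384)
v*(-1 + X(3)*(4 - 1*(-3)))**2 = 384*(-1 + 3*(4 - 1*(-3)))**2 = 384*(-1 + 3*(4 + 3))**2 = 384*(-1 + 3*7)**2 = 384*(-1 + 21)**2 = 384*20**2 = 384*400 = 153600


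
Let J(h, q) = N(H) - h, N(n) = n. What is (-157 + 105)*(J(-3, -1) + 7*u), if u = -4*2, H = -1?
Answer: 2808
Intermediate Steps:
J(h, q) = -1 - h
u = -8
(-157 + 105)*(J(-3, -1) + 7*u) = (-157 + 105)*((-1 - 1*(-3)) + 7*(-8)) = -52*((-1 + 3) - 56) = -52*(2 - 56) = -52*(-54) = 2808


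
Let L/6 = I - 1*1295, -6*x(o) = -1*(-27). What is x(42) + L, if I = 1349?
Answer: 639/2 ≈ 319.50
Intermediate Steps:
x(o) = -9/2 (x(o) = -(-1)*(-27)/6 = -⅙*27 = -9/2)
L = 324 (L = 6*(1349 - 1*1295) = 6*(1349 - 1295) = 6*54 = 324)
x(42) + L = -9/2 + 324 = 639/2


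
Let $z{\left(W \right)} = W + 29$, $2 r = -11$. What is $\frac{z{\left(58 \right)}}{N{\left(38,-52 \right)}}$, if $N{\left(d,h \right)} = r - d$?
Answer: $-2$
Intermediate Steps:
$r = - \frac{11}{2}$ ($r = \frac{1}{2} \left(-11\right) = - \frac{11}{2} \approx -5.5$)
$z{\left(W \right)} = 29 + W$
$N{\left(d,h \right)} = - \frac{11}{2} - d$
$\frac{z{\left(58 \right)}}{N{\left(38,-52 \right)}} = \frac{29 + 58}{- \frac{11}{2} - 38} = \frac{87}{- \frac{11}{2} - 38} = \frac{87}{- \frac{87}{2}} = 87 \left(- \frac{2}{87}\right) = -2$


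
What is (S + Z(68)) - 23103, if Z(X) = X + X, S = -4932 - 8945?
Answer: -36844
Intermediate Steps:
S = -13877
Z(X) = 2*X
(S + Z(68)) - 23103 = (-13877 + 2*68) - 23103 = (-13877 + 136) - 23103 = -13741 - 23103 = -36844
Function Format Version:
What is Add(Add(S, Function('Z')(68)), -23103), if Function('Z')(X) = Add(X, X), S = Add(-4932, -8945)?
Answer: -36844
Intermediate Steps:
S = -13877
Function('Z')(X) = Mul(2, X)
Add(Add(S, Function('Z')(68)), -23103) = Add(Add(-13877, Mul(2, 68)), -23103) = Add(Add(-13877, 136), -23103) = Add(-13741, -23103) = -36844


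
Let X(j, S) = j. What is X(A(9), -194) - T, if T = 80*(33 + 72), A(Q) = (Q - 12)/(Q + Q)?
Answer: -50401/6 ≈ -8400.2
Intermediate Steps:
A(Q) = (-12 + Q)/(2*Q) (A(Q) = (-12 + Q)/((2*Q)) = (-12 + Q)*(1/(2*Q)) = (-12 + Q)/(2*Q))
T = 8400 (T = 80*105 = 8400)
X(A(9), -194) - T = (½)*(-12 + 9)/9 - 1*8400 = (½)*(⅑)*(-3) - 8400 = -⅙ - 8400 = -50401/6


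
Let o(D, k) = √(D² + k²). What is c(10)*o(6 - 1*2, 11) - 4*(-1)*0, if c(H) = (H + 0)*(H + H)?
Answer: 200*√137 ≈ 2340.9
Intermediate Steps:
c(H) = 2*H² (c(H) = H*(2*H) = 2*H²)
c(10)*o(6 - 1*2, 11) - 4*(-1)*0 = (2*10²)*√((6 - 1*2)² + 11²) - 4*(-1)*0 = (2*100)*√((6 - 2)² + 121) + 4*0 = 200*√(4² + 121) + 0 = 200*√(16 + 121) + 0 = 200*√137 + 0 = 200*√137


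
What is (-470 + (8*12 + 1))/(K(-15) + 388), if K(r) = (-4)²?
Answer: -373/404 ≈ -0.92327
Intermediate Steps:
K(r) = 16
(-470 + (8*12 + 1))/(K(-15) + 388) = (-470 + (8*12 + 1))/(16 + 388) = (-470 + (96 + 1))/404 = (-470 + 97)*(1/404) = -373*1/404 = -373/404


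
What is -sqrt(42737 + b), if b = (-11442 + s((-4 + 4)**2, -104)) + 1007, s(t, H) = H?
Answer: -sqrt(32198) ≈ -179.44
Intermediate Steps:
b = -10539 (b = (-11442 - 104) + 1007 = -11546 + 1007 = -10539)
-sqrt(42737 + b) = -sqrt(42737 - 10539) = -sqrt(32198)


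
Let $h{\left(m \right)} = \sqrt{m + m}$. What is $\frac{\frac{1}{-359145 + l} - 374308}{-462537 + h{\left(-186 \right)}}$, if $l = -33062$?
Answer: $\frac{22634435847556503}{27969650853719129} + \frac{97870811838 i \sqrt{93}}{27969650853719129} \approx 0.80925 + 3.3745 \cdot 10^{-5} i$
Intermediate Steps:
$h{\left(m \right)} = \sqrt{2} \sqrt{m}$ ($h{\left(m \right)} = \sqrt{2 m} = \sqrt{2} \sqrt{m}$)
$\frac{\frac{1}{-359145 + l} - 374308}{-462537 + h{\left(-186 \right)}} = \frac{\frac{1}{-359145 - 33062} - 374308}{-462537 + \sqrt{2} \sqrt{-186}} = \frac{\frac{1}{-392207} - 374308}{-462537 + \sqrt{2} i \sqrt{186}} = \frac{- \frac{1}{392207} - 374308}{-462537 + 2 i \sqrt{93}} = - \frac{146806217757}{392207 \left(-462537 + 2 i \sqrt{93}\right)}$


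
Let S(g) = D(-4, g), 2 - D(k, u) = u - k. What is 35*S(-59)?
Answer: 1995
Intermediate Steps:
D(k, u) = 2 + k - u (D(k, u) = 2 - (u - k) = 2 + (k - u) = 2 + k - u)
S(g) = -2 - g (S(g) = 2 - 4 - g = -2 - g)
35*S(-59) = 35*(-2 - 1*(-59)) = 35*(-2 + 59) = 35*57 = 1995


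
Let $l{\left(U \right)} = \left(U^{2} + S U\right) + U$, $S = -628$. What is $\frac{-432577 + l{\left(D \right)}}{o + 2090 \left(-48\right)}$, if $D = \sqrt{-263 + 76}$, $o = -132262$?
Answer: $\frac{216382}{116291} + \frac{627 i \sqrt{187}}{232582} \approx 1.8607 + 0.036865 i$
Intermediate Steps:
$D = i \sqrt{187}$ ($D = \sqrt{-187} = i \sqrt{187} \approx 13.675 i$)
$l{\left(U \right)} = U^{2} - 627 U$ ($l{\left(U \right)} = \left(U^{2} - 628 U\right) + U = U^{2} - 627 U$)
$\frac{-432577 + l{\left(D \right)}}{o + 2090 \left(-48\right)} = \frac{-432577 + i \sqrt{187} \left(-627 + i \sqrt{187}\right)}{-132262 + 2090 \left(-48\right)} = \frac{-432577 + i \sqrt{187} \left(-627 + i \sqrt{187}\right)}{-132262 - 100320} = \frac{-432577 + i \sqrt{187} \left(-627 + i \sqrt{187}\right)}{-232582} = \left(-432577 + i \sqrt{187} \left(-627 + i \sqrt{187}\right)\right) \left(- \frac{1}{232582}\right) = \frac{432577}{232582} - \frac{i \sqrt{187} \left(-627 + i \sqrt{187}\right)}{232582}$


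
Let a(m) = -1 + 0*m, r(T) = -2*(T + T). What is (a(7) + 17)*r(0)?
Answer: 0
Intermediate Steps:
r(T) = -4*T
a(m) = -1 (a(m) = -1 + 0 = -1)
(a(7) + 17)*r(0) = (-1 + 17)*(-4*0) = 16*0 = 0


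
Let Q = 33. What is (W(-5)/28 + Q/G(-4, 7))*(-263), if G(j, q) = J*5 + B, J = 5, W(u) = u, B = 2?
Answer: -69169/252 ≈ -274.48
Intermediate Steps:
G(j, q) = 27 (G(j, q) = 5*5 + 2 = 25 + 2 = 27)
(W(-5)/28 + Q/G(-4, 7))*(-263) = (-5/28 + 33/27)*(-263) = (-5*1/28 + 33*(1/27))*(-263) = (-5/28 + 11/9)*(-263) = (263/252)*(-263) = -69169/252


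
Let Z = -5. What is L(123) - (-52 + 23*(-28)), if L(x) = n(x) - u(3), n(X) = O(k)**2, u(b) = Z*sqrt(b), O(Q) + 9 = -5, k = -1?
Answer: 892 + 5*sqrt(3) ≈ 900.66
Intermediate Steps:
O(Q) = -14 (O(Q) = -9 - 5 = -14)
u(b) = -5*sqrt(b)
n(X) = 196 (n(X) = (-14)**2 = 196)
L(x) = 196 + 5*sqrt(3) (L(x) = 196 - (-5)*sqrt(3) = 196 + 5*sqrt(3))
L(123) - (-52 + 23*(-28)) = (196 + 5*sqrt(3)) - (-52 + 23*(-28)) = (196 + 5*sqrt(3)) - (-52 - 644) = (196 + 5*sqrt(3)) - 1*(-696) = (196 + 5*sqrt(3)) + 696 = 892 + 5*sqrt(3)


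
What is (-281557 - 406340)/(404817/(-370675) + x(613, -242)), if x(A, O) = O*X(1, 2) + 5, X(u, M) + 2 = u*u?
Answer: -254986220475/91151908 ≈ -2797.4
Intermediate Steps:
X(u, M) = -2 + u**2 (X(u, M) = -2 + u*u = -2 + u**2)
x(A, O) = 5 - O (x(A, O) = O*(-2 + 1**2) + 5 = O*(-2 + 1) + 5 = O*(-1) + 5 = -O + 5 = 5 - O)
(-281557 - 406340)/(404817/(-370675) + x(613, -242)) = (-281557 - 406340)/(404817/(-370675) + (5 - 1*(-242))) = -687897/(404817*(-1/370675) + (5 + 242)) = -687897/(-404817/370675 + 247) = -687897/91151908/370675 = -687897*370675/91151908 = -254986220475/91151908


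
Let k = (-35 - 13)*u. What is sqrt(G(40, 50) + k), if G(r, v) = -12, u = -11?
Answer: 2*sqrt(129) ≈ 22.716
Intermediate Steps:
k = 528 (k = (-35 - 13)*(-11) = -48*(-11) = 528)
sqrt(G(40, 50) + k) = sqrt(-12 + 528) = sqrt(516) = 2*sqrt(129)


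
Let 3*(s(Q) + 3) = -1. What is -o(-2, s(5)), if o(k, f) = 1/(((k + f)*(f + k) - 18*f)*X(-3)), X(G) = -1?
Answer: 9/796 ≈ 0.011307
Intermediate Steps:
s(Q) = -10/3 (s(Q) = -3 + (1/3)*(-1) = -3 - 1/3 = -10/3)
o(k, f) = -1/((f + k)**2 - 18*f) (o(k, f) = 1/((k + f)*(f + k) - 18*f*(-1)) = -1/((f + k)*(f + k) - 18*f) = -1/((f + k)**2 - 18*f))
-o(-2, s(5)) = -1/(-(-10/3 - 2)**2 + 18*(-10/3)) = -1/(-(-16/3)**2 - 60) = -1/(-1*256/9 - 60) = -1/(-256/9 - 60) = -1/(-796/9) = -1*(-9/796) = 9/796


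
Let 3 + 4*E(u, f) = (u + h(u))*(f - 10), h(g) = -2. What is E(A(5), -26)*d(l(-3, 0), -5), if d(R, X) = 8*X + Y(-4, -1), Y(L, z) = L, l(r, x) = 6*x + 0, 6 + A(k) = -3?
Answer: -4323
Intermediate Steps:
A(k) = -9 (A(k) = -6 - 3 = -9)
l(r, x) = 6*x
d(R, X) = -4 + 8*X (d(R, X) = 8*X - 4 = -4 + 8*X)
E(u, f) = -¾ + (-10 + f)*(-2 + u)/4 (E(u, f) = -¾ + ((u - 2)*(f - 10))/4 = -¾ + ((-2 + u)*(-10 + f))/4 = -¾ + ((-10 + f)*(-2 + u))/4 = -¾ + (-10 + f)*(-2 + u)/4)
E(A(5), -26)*d(l(-3, 0), -5) = (17/4 - 5/2*(-9) - ½*(-26) + (¼)*(-26)*(-9))*(-4 + 8*(-5)) = (17/4 + 45/2 + 13 + 117/2)*(-4 - 40) = (393/4)*(-44) = -4323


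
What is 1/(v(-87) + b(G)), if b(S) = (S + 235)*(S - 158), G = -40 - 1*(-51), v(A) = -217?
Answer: -1/36379 ≈ -2.7488e-5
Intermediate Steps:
G = 11 (G = -40 + 51 = 11)
b(S) = (-158 + S)*(235 + S) (b(S) = (235 + S)*(-158 + S) = (-158 + S)*(235 + S))
1/(v(-87) + b(G)) = 1/(-217 + (-37130 + 11² + 77*11)) = 1/(-217 + (-37130 + 121 + 847)) = 1/(-217 - 36162) = 1/(-36379) = -1/36379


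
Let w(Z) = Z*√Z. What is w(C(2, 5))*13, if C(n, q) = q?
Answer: 65*√5 ≈ 145.34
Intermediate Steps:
w(Z) = Z^(3/2)
w(C(2, 5))*13 = 5^(3/2)*13 = (5*√5)*13 = 65*√5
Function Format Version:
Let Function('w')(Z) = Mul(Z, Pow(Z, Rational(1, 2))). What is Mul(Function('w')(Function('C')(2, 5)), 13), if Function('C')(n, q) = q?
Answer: Mul(65, Pow(5, Rational(1, 2))) ≈ 145.34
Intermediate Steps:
Function('w')(Z) = Pow(Z, Rational(3, 2))
Mul(Function('w')(Function('C')(2, 5)), 13) = Mul(Pow(5, Rational(3, 2)), 13) = Mul(Mul(5, Pow(5, Rational(1, 2))), 13) = Mul(65, Pow(5, Rational(1, 2)))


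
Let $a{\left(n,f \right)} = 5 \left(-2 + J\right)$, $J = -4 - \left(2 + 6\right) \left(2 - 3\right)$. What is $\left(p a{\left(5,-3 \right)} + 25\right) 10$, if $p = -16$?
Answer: $-1350$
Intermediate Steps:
$J = 4$ ($J = -4 - 8 \left(-1\right) = -4 - -8 = -4 + 8 = 4$)
$a{\left(n,f \right)} = 10$ ($a{\left(n,f \right)} = 5 \left(-2 + 4\right) = 5 \cdot 2 = 10$)
$\left(p a{\left(5,-3 \right)} + 25\right) 10 = \left(\left(-16\right) 10 + 25\right) 10 = \left(-160 + 25\right) 10 = \left(-135\right) 10 = -1350$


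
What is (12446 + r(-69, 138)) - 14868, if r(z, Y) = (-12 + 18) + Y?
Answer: -2278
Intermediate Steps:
r(z, Y) = 6 + Y
(12446 + r(-69, 138)) - 14868 = (12446 + (6 + 138)) - 14868 = (12446 + 144) - 14868 = 12590 - 14868 = -2278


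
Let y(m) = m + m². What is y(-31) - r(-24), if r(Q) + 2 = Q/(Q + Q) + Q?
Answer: 1911/2 ≈ 955.50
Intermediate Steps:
r(Q) = -3/2 + Q (r(Q) = -2 + (Q/(Q + Q) + Q) = -2 + (Q/((2*Q)) + Q) = -2 + (Q*(1/(2*Q)) + Q) = -2 + (½ + Q) = -3/2 + Q)
y(-31) - r(-24) = -31*(1 - 31) - (-3/2 - 24) = -31*(-30) - 1*(-51/2) = 930 + 51/2 = 1911/2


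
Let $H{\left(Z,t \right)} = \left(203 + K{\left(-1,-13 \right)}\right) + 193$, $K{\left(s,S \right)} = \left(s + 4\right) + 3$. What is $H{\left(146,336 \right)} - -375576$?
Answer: $375978$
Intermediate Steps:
$K{\left(s,S \right)} = 7 + s$ ($K{\left(s,S \right)} = \left(4 + s\right) + 3 = 7 + s$)
$H{\left(Z,t \right)} = 402$ ($H{\left(Z,t \right)} = \left(203 + \left(7 - 1\right)\right) + 193 = \left(203 + 6\right) + 193 = 209 + 193 = 402$)
$H{\left(146,336 \right)} - -375576 = 402 - -375576 = 402 + 375576 = 375978$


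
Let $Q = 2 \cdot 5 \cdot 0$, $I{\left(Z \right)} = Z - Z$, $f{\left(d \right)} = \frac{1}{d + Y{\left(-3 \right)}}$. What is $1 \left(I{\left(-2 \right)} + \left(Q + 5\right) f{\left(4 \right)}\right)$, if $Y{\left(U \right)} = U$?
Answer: $5$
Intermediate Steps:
$f{\left(d \right)} = \frac{1}{-3 + d}$ ($f{\left(d \right)} = \frac{1}{d - 3} = \frac{1}{-3 + d}$)
$I{\left(Z \right)} = 0$
$Q = 0$ ($Q = 10 \cdot 0 = 0$)
$1 \left(I{\left(-2 \right)} + \left(Q + 5\right) f{\left(4 \right)}\right) = 1 \left(0 + \frac{0 + 5}{-3 + 4}\right) = 1 \left(0 + \frac{5}{1}\right) = 1 \left(0 + 5 \cdot 1\right) = 1 \left(0 + 5\right) = 1 \cdot 5 = 5$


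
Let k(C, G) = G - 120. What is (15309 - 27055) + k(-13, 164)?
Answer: -11702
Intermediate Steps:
k(C, G) = -120 + G
(15309 - 27055) + k(-13, 164) = (15309 - 27055) + (-120 + 164) = -11746 + 44 = -11702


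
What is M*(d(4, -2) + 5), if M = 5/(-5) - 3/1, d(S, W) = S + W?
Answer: -28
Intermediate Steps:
M = -4 (M = 5*(-⅕) - 3*1 = -1 - 3 = -4)
M*(d(4, -2) + 5) = -4*((4 - 2) + 5) = -4*(2 + 5) = -4*7 = -28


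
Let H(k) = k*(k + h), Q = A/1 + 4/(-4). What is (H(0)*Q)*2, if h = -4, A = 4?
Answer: 0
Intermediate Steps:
Q = 3 (Q = 4/1 + 4/(-4) = 4*1 + 4*(-1/4) = 4 - 1 = 3)
H(k) = k*(-4 + k) (H(k) = k*(k - 4) = k*(-4 + k))
(H(0)*Q)*2 = ((0*(-4 + 0))*3)*2 = ((0*(-4))*3)*2 = (0*3)*2 = 0*2 = 0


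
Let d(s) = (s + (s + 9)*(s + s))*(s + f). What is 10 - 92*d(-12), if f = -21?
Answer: 182170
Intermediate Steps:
d(s) = (-21 + s)*(s + 2*s*(9 + s)) (d(s) = (s + (s + 9)*(s + s))*(s - 21) = (s + (9 + s)*(2*s))*(-21 + s) = (s + 2*s*(9 + s))*(-21 + s) = (-21 + s)*(s + 2*s*(9 + s)))
10 - 92*d(-12) = 10 - (-1104)*(-399 - 23*(-12) + 2*(-12)²) = 10 - (-1104)*(-399 + 276 + 2*144) = 10 - (-1104)*(-399 + 276 + 288) = 10 - (-1104)*165 = 10 - 92*(-1980) = 10 + 182160 = 182170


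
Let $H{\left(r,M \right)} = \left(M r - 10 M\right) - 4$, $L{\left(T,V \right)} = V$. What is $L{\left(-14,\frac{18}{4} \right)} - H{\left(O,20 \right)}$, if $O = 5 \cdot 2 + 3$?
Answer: $- \frac{103}{2} \approx -51.5$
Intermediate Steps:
$O = 13$ ($O = 10 + 3 = 13$)
$H{\left(r,M \right)} = -4 - 10 M + M r$ ($H{\left(r,M \right)} = \left(- 10 M + M r\right) - 4 = -4 - 10 M + M r$)
$L{\left(-14,\frac{18}{4} \right)} - H{\left(O,20 \right)} = \frac{18}{4} - \left(-4 - 200 + 20 \cdot 13\right) = 18 \cdot \frac{1}{4} - \left(-4 - 200 + 260\right) = \frac{9}{2} - 56 = - \frac{103}{2}$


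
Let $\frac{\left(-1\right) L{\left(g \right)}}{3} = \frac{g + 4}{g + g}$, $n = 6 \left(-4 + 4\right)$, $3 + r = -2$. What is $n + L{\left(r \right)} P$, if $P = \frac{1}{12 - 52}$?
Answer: $\frac{3}{400} \approx 0.0075$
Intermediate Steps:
$r = -5$ ($r = -3 - 2 = -5$)
$P = - \frac{1}{40}$ ($P = \frac{1}{-40} = - \frac{1}{40} \approx -0.025$)
$n = 0$ ($n = 6 \cdot 0 = 0$)
$L{\left(g \right)} = - \frac{3 \left(4 + g\right)}{2 g}$ ($L{\left(g \right)} = - 3 \frac{g + 4}{g + g} = - 3 \frac{4 + g}{2 g} = - \frac{3 \left(4 + g\right)}{2 g}$)
$n + L{\left(r \right)} P = 0 + \left(- \frac{3}{2} - \frac{6}{-5}\right) \left(- \frac{1}{40}\right) = 0 + \left(- \frac{3}{2} - - \frac{6}{5}\right) \left(- \frac{1}{40}\right) = 0 + \left(- \frac{3}{2} + \frac{6}{5}\right) \left(- \frac{1}{40}\right) = 0 - - \frac{3}{400} = 0 + \frac{3}{400} = \frac{3}{400}$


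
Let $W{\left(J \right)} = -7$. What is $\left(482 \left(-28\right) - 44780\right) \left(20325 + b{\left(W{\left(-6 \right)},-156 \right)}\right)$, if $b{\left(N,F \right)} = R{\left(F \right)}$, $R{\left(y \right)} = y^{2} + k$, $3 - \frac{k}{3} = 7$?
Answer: $-2601965124$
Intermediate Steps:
$k = -12$ ($k = 9 - 21 = -12$)
$R{\left(y \right)} = -12 + y^{2}$ ($R{\left(y \right)} = y^{2} - 12 = -12 + y^{2}$)
$b{\left(N,F \right)} = -12 + F^{2}$
$\left(482 \left(-28\right) - 44780\right) \left(20325 + b{\left(W{\left(-6 \right)},-156 \right)}\right) = \left(482 \left(-28\right) - 44780\right) \left(20325 - \left(12 - \left(-156\right)^{2}\right)\right) = \left(-13496 - 44780\right) \left(20325 + \left(-12 + 24336\right)\right) = - 58276 \left(20325 + 24324\right) = \left(-58276\right) 44649 = -2601965124$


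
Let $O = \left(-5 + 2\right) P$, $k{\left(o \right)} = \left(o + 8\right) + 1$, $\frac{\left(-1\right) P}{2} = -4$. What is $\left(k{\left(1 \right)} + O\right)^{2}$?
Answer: $196$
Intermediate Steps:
$P = 8$ ($P = \left(-2\right) \left(-4\right) = 8$)
$k{\left(o \right)} = 9 + o$ ($k{\left(o \right)} = \left(8 + o\right) + 1 = 9 + o$)
$O = -24$ ($O = \left(-5 + 2\right) 8 = \left(-3\right) 8 = -24$)
$\left(k{\left(1 \right)} + O\right)^{2} = \left(\left(9 + 1\right) - 24\right)^{2} = \left(10 - 24\right)^{2} = \left(-14\right)^{2} = 196$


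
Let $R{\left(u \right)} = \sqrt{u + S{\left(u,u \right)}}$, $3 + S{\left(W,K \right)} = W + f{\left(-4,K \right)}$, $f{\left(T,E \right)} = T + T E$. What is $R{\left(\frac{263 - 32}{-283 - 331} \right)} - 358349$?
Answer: $-358349 + \frac{i \sqrt{588826}}{307} \approx -3.5835 \cdot 10^{5} + 2.4995 i$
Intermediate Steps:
$f{\left(T,E \right)} = T + E T$
$S{\left(W,K \right)} = -7 + W - 4 K$ ($S{\left(W,K \right)} = -3 + \left(W - 4 \left(1 + K\right)\right) = -3 - \left(4 - W + 4 K\right) = -7 + W - 4 K$)
$R{\left(u \right)} = \sqrt{-7 - 2 u}$ ($R{\left(u \right)} = \sqrt{u - \left(7 + 3 u\right)} = \sqrt{-7 - 2 u}$)
$R{\left(\frac{263 - 32}{-283 - 331} \right)} - 358349 = \sqrt{-7 - 2 \frac{263 - 32}{-283 - 331}} - 358349 = \sqrt{-7 - 2 \frac{231}{-614}} - 358349 = \sqrt{-7 - 2 \cdot 231 \left(- \frac{1}{614}\right)} - 358349 = \sqrt{-7 - - \frac{231}{307}} - 358349 = \sqrt{-7 + \frac{231}{307}} - 358349 = \sqrt{- \frac{1918}{307}} - 358349 = \frac{i \sqrt{588826}}{307} - 358349 = -358349 + \frac{i \sqrt{588826}}{307}$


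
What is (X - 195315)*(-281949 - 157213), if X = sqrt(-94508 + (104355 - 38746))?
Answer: 85774926030 - 17127318*I*sqrt(19) ≈ 8.5775e+10 - 7.4656e+7*I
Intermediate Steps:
X = 39*I*sqrt(19) (X = sqrt(-94508 + 65609) = sqrt(-28899) = 39*I*sqrt(19) ≈ 170.0*I)
(X - 195315)*(-281949 - 157213) = (39*I*sqrt(19) - 195315)*(-281949 - 157213) = (-195315 + 39*I*sqrt(19))*(-439162) = 85774926030 - 17127318*I*sqrt(19)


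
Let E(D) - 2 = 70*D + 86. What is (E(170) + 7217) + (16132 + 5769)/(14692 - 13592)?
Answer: 1922491/100 ≈ 19225.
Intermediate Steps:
E(D) = 88 + 70*D (E(D) = 2 + (70*D + 86) = 2 + (86 + 70*D) = 88 + 70*D)
(E(170) + 7217) + (16132 + 5769)/(14692 - 13592) = ((88 + 70*170) + 7217) + (16132 + 5769)/(14692 - 13592) = ((88 + 11900) + 7217) + 21901/1100 = (11988 + 7217) + 21901*(1/1100) = 19205 + 1991/100 = 1922491/100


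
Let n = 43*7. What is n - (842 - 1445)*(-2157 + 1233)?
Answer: -556871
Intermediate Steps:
n = 301
n - (842 - 1445)*(-2157 + 1233) = 301 - (842 - 1445)*(-2157 + 1233) = 301 - (-603)*(-924) = 301 - 1*557172 = 301 - 557172 = -556871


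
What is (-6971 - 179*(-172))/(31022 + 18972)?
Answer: 23817/49994 ≈ 0.47640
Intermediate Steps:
(-6971 - 179*(-172))/(31022 + 18972) = (-6971 + 30788)/49994 = 23817*(1/49994) = 23817/49994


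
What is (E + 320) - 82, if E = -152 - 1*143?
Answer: -57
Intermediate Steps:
E = -295 (E = -152 - 143 = -295)
(E + 320) - 82 = (-295 + 320) - 82 = 25 - 82 = -57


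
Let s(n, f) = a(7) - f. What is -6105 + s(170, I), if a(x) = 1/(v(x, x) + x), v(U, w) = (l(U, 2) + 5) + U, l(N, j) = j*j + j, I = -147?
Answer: -148949/25 ≈ -5958.0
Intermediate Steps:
l(N, j) = j + j**2 (l(N, j) = j**2 + j = j + j**2)
v(U, w) = 11 + U (v(U, w) = (2*(1 + 2) + 5) + U = (2*3 + 5) + U = (6 + 5) + U = 11 + U)
a(x) = 1/(11 + 2*x) (a(x) = 1/((11 + x) + x) = 1/(11 + 2*x))
s(n, f) = 1/25 - f (s(n, f) = 1/(11 + 2*7) - f = 1/(11 + 14) - f = 1/25 - f)
-6105 + s(170, I) = -6105 + (1/25 - 1*(-147)) = -6105 + (1/25 + 147) = -6105 + 3676/25 = -148949/25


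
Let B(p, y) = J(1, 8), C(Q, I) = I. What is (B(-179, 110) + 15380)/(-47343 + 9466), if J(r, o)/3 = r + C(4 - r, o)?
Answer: -2201/5411 ≈ -0.40676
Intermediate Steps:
J(r, o) = 3*o + 3*r (J(r, o) = 3*(r + o) = 3*(o + r) = 3*o + 3*r)
B(p, y) = 27 (B(p, y) = 3*8 + 3*1 = 24 + 3 = 27)
(B(-179, 110) + 15380)/(-47343 + 9466) = (27 + 15380)/(-47343 + 9466) = 15407/(-37877) = 15407*(-1/37877) = -2201/5411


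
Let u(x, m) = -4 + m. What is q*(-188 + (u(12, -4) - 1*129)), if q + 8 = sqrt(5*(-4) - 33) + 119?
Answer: -36075 - 325*I*sqrt(53) ≈ -36075.0 - 2366.0*I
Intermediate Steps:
q = 111 + I*sqrt(53) (q = -8 + (sqrt(5*(-4) - 33) + 119) = -8 + (sqrt(-20 - 33) + 119) = -8 + (sqrt(-53) + 119) = -8 + (I*sqrt(53) + 119) = -8 + (119 + I*sqrt(53)) = 111 + I*sqrt(53) ≈ 111.0 + 7.2801*I)
q*(-188 + (u(12, -4) - 1*129)) = (111 + I*sqrt(53))*(-188 + ((-4 - 4) - 1*129)) = (111 + I*sqrt(53))*(-188 + (-8 - 129)) = (111 + I*sqrt(53))*(-188 - 137) = (111 + I*sqrt(53))*(-325) = -36075 - 325*I*sqrt(53)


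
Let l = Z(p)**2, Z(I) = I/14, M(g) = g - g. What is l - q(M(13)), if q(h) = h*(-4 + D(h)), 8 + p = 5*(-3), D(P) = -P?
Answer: 529/196 ≈ 2.6990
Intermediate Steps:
M(g) = 0
p = -23 (p = -8 + 5*(-3) = -8 - 15 = -23)
q(h) = h*(-4 - h)
Z(I) = I/14 (Z(I) = I*(1/14) = I/14)
l = 529/196 (l = ((1/14)*(-23))**2 = (-23/14)**2 = 529/196 ≈ 2.6990)
l - q(M(13)) = 529/196 - (-1)*0*(4 + 0) = 529/196 - (-1)*0*4 = 529/196 - 1*0 = 529/196 + 0 = 529/196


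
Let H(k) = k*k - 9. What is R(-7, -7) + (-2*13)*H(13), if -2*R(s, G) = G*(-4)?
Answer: -4174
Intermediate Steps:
R(s, G) = 2*G (R(s, G) = -G*(-4)/2 = -(-2)*G = 2*G)
H(k) = -9 + k² (H(k) = k² - 9 = -9 + k²)
R(-7, -7) + (-2*13)*H(13) = 2*(-7) + (-2*13)*(-9 + 13²) = -14 - 26*(-9 + 169) = -14 - 26*160 = -14 - 4160 = -4174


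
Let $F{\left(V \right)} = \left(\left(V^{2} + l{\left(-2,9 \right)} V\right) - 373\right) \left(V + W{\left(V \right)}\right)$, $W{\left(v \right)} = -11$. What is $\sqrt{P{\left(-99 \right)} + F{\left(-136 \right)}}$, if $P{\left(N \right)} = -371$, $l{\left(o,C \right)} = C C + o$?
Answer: $2 i \sqrt{271271} \approx 1041.7 i$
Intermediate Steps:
$l{\left(o,C \right)} = o + C^{2}$ ($l{\left(o,C \right)} = C^{2} + o = o + C^{2}$)
$F{\left(V \right)} = \left(-11 + V\right) \left(-373 + V^{2} + 79 V\right)$ ($F{\left(V \right)} = \left(\left(V^{2} + \left(-2 + 9^{2}\right) V\right) - 373\right) \left(V - 11\right) = \left(\left(V^{2} + \left(-2 + 81\right) V\right) - 373\right) \left(-11 + V\right) = \left(\left(V^{2} + 79 V\right) - 373\right) \left(-11 + V\right) = \left(-373 + V^{2} + 79 V\right) \left(-11 + V\right) = \left(-11 + V\right) \left(-373 + V^{2} + 79 V\right)$)
$\sqrt{P{\left(-99 \right)} + F{\left(-136 \right)}} = \sqrt{-371 + \left(4103 + \left(-136\right)^{3} - -168912 + 68 \left(-136\right)^{2}\right)} = \sqrt{-371 + \left(4103 - 2515456 + 168912 + 68 \cdot 18496\right)} = \sqrt{-371 + \left(4103 - 2515456 + 168912 + 1257728\right)} = \sqrt{-371 - 1084713} = \sqrt{-1085084} = 2 i \sqrt{271271}$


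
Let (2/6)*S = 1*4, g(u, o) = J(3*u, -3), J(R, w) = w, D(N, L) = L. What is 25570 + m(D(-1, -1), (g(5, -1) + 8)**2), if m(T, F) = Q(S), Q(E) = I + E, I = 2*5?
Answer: 25592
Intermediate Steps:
g(u, o) = -3
I = 10
S = 12 (S = 3*(1*4) = 3*4 = 12)
Q(E) = 10 + E
m(T, F) = 22 (m(T, F) = 10 + 12 = 22)
25570 + m(D(-1, -1), (g(5, -1) + 8)**2) = 25570 + 22 = 25592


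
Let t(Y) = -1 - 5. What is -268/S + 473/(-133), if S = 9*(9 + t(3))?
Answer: -48415/3591 ≈ -13.482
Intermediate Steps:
t(Y) = -6
S = 27 (S = 9*(9 - 6) = 9*3 = 27)
-268/S + 473/(-133) = -268/27 + 473/(-133) = -268*1/27 + 473*(-1/133) = -268/27 - 473/133 = -48415/3591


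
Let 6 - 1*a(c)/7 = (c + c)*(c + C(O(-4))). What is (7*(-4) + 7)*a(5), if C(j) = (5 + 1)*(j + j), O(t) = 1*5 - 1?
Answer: 77028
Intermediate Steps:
O(t) = 4 (O(t) = 5 - 1 = 4)
C(j) = 12*j (C(j) = 6*(2*j) = 12*j)
a(c) = 42 - 14*c*(48 + c) (a(c) = 42 - 7*(c + c)*(c + 12*4) = 42 - 7*2*c*(c + 48) = 42 - 7*2*c*(48 + c) = 42 - 14*c*(48 + c))
(7*(-4) + 7)*a(5) = (7*(-4) + 7)*(42 - 672*5 - 14*5²) = (-28 + 7)*(42 - 3360 - 14*25) = -21*(42 - 3360 - 350) = -21*(-3668) = 77028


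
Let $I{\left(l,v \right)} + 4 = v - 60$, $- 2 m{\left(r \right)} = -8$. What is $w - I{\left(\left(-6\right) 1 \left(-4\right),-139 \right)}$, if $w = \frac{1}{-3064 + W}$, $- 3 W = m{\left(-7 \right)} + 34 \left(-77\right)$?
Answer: $\frac{1335331}{6578} \approx 203.0$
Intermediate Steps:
$m{\left(r \right)} = 4$ ($m{\left(r \right)} = \left(- \frac{1}{2}\right) \left(-8\right) = 4$)
$I{\left(l,v \right)} = -64 + v$ ($I{\left(l,v \right)} = -4 + \left(v - 60\right) = -4 + \left(-60 + v\right) = -64 + v$)
$W = \frac{2614}{3}$ ($W = - \frac{4 + 34 \left(-77\right)}{3} = - \frac{4 - 2618}{3} = \left(- \frac{1}{3}\right) \left(-2614\right) = \frac{2614}{3} \approx 871.33$)
$w = - \frac{3}{6578}$ ($w = \frac{1}{-3064 + \frac{2614}{3}} = \frac{1}{- \frac{6578}{3}} = - \frac{3}{6578} \approx -0.00045607$)
$w - I{\left(\left(-6\right) 1 \left(-4\right),-139 \right)} = - \frac{3}{6578} - \left(-64 - 139\right) = - \frac{3}{6578} - -203 = - \frac{3}{6578} + 203 = \frac{1335331}{6578}$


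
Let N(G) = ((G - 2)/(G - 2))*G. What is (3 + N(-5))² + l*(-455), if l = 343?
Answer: -156061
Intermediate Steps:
N(G) = G (N(G) = ((-2 + G)/(-2 + G))*G = 1*G = G)
(3 + N(-5))² + l*(-455) = (3 - 5)² + 343*(-455) = (-2)² - 156065 = 4 - 156065 = -156061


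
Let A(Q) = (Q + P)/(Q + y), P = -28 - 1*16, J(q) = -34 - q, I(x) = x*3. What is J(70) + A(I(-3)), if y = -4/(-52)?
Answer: -11375/116 ≈ -98.060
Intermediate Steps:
I(x) = 3*x
P = -44 (P = -28 - 16 = -44)
y = 1/13 (y = -4*(-1/52) = 1/13 ≈ 0.076923)
A(Q) = (-44 + Q)/(1/13 + Q) (A(Q) = (Q - 44)/(Q + 1/13) = (-44 + Q)/(1/13 + Q))
J(70) + A(I(-3)) = (-34 - 1*70) + 13*(-44 + 3*(-3))/(1 + 13*(3*(-3))) = (-34 - 70) + 13*(-44 - 9)/(1 + 13*(-9)) = -104 + 13*(-53)/(1 - 117) = -104 + 13*(-53)/(-116) = -104 + 13*(-1/116)*(-53) = -104 + 689/116 = -11375/116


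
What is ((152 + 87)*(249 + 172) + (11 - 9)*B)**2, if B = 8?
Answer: 10127403225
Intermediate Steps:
((152 + 87)*(249 + 172) + (11 - 9)*B)**2 = ((152 + 87)*(249 + 172) + (11 - 9)*8)**2 = (239*421 + 2*8)**2 = (100619 + 16)**2 = 100635**2 = 10127403225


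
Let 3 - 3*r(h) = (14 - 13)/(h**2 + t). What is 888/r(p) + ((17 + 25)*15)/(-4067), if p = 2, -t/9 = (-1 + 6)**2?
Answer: 515061/581 ≈ 886.51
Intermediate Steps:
t = -225 (t = -9*(-1 + 6)**2 = -9*5**2 = -9*25 = -225)
r(h) = 1 - 1/(3*(-225 + h**2)) (r(h) = 1 - (14 - 13)/(3*(h**2 - 225)) = 1 - 1/(3*(-225 + h**2)))
888/r(p) + ((17 + 25)*15)/(-4067) = 888/(((-676/3 + 2**2)/(-225 + 2**2))) + ((17 + 25)*15)/(-4067) = 888/(((-676/3 + 4)/(-225 + 4))) + (42*15)*(-1/4067) = 888/((-664/3/(-221))) + 630*(-1/4067) = 888/((-1/221*(-664/3))) - 90/581 = 888/(664/663) - 90/581 = 888*(663/664) - 90/581 = 73593/83 - 90/581 = 515061/581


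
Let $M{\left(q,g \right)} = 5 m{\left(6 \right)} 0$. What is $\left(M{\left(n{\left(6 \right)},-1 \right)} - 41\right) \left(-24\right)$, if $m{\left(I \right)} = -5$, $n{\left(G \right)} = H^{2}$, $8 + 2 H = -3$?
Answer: $984$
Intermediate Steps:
$H = - \frac{11}{2}$ ($H = -4 + \frac{1}{2} \left(-3\right) = -4 - \frac{3}{2} = - \frac{11}{2} \approx -5.5$)
$n{\left(G \right)} = \frac{121}{4}$ ($n{\left(G \right)} = \left(- \frac{11}{2}\right)^{2} = \frac{121}{4}$)
$M{\left(q,g \right)} = 0$ ($M{\left(q,g \right)} = 5 \left(-5\right) 0 = \left(-25\right) 0 = 0$)
$\left(M{\left(n{\left(6 \right)},-1 \right)} - 41\right) \left(-24\right) = \left(0 - 41\right) \left(-24\right) = \left(-41\right) \left(-24\right) = 984$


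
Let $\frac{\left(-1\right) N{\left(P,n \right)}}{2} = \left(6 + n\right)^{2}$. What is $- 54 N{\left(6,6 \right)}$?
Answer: $15552$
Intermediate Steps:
$N{\left(P,n \right)} = - 2 \left(6 + n\right)^{2}$
$- 54 N{\left(6,6 \right)} = - 54 \left(- 2 \left(6 + 6\right)^{2}\right) = - 54 \left(- 2 \cdot 12^{2}\right) = - 54 \left(\left(-2\right) 144\right) = \left(-54\right) \left(-288\right) = 15552$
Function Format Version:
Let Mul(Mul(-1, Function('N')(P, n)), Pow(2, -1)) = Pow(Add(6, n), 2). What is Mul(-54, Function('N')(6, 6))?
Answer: 15552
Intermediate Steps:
Function('N')(P, n) = Mul(-2, Pow(Add(6, n), 2))
Mul(-54, Function('N')(6, 6)) = Mul(-54, Mul(-2, Pow(Add(6, 6), 2))) = Mul(-54, Mul(-2, Pow(12, 2))) = Mul(-54, Mul(-2, 144)) = Mul(-54, -288) = 15552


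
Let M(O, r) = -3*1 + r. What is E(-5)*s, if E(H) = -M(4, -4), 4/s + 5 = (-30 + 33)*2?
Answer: 28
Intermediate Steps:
s = 4 (s = 4/(-5 + (-30 + 33)*2) = 4/(-5 + 3*2) = 4/(-5 + 6) = 4/1 = 4*1 = 4)
M(O, r) = -3 + r
E(H) = 7 (E(H) = -(-3 - 4) = -1*(-7) = 7)
E(-5)*s = 7*4 = 28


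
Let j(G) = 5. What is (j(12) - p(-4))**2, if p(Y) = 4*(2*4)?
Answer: 729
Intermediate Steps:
p(Y) = 32 (p(Y) = 4*8 = 32)
(j(12) - p(-4))**2 = (5 - 1*32)**2 = (5 - 32)**2 = (-27)**2 = 729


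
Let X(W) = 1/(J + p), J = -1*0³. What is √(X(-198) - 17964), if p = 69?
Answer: I*√85526535/69 ≈ 134.03*I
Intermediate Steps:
J = 0 (J = -1*0 = 0)
X(W) = 1/69 (X(W) = 1/(0 + 69) = 1/69)
√(X(-198) - 17964) = √(1/69 - 17964) = √(-1239515/69) = I*√85526535/69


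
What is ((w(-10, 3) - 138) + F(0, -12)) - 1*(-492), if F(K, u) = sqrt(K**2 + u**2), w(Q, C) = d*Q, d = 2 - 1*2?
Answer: 366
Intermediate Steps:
d = 0 (d = 2 - 2 = 0)
w(Q, C) = 0 (w(Q, C) = 0*Q = 0)
((w(-10, 3) - 138) + F(0, -12)) - 1*(-492) = ((0 - 138) + sqrt(0**2 + (-12)**2)) - 1*(-492) = (-138 + sqrt(0 + 144)) + 492 = (-138 + sqrt(144)) + 492 = (-138 + 12) + 492 = -126 + 492 = 366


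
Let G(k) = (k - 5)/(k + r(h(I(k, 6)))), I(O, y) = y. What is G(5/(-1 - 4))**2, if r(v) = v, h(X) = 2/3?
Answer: 324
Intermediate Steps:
h(X) = 2/3 (h(X) = 2*(1/3) = 2/3)
G(k) = (-5 + k)/(2/3 + k) (G(k) = (k - 5)/(k + 2/3) = (-5 + k)/(2/3 + k))
G(5/(-1 - 4))**2 = (3*(-5 + 5/(-1 - 4))/(2 + 3*(5/(-1 - 4))))**2 = (3*(-5 + 5/(-5))/(2 + 3*(5/(-5))))**2 = (3*(-5 - 1/5*5)/(2 + 3*(-1/5*5)))**2 = (3*(-5 - 1)/(2 + 3*(-1)))**2 = (3*(-6)/(2 - 3))**2 = (3*(-6)/(-1))**2 = (3*(-1)*(-6))**2 = 18**2 = 324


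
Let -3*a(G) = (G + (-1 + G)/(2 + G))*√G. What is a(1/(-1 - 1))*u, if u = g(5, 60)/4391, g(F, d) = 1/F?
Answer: I*√2/87820 ≈ 1.6104e-5*I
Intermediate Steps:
u = 1/21955 (u = 1/(5*4391) = (⅕)*(1/4391) = 1/21955 ≈ 4.5548e-5)
a(G) = -√G*(G + (-1 + G)/(2 + G))/3 (a(G) = -(G + (-1 + G)/(2 + G))*√G/3 = -√G*(G + (-1 + G)/(2 + G))/3)
a(1/(-1 - 1))*u = (√(1/(-1 - 1))*(1 - (1/(-1 - 1))² - 3/(-1 - 1))/(3*(2 + 1/(-1 - 1))))*(1/21955) = (√(1/(-2))*(1 - (1/(-2))² - 3/(-2))/(3*(2 + 1/(-2))))*(1/21955) = (√(-½)*(1 - (-½)² - 3*(-½))/(3*(2 - ½)))*(1/21955) = ((I*√2/2)*(1 - 1*¼ + 3/2)/(3*(3/2)))*(1/21955) = ((⅓)*(I*√2/2)*(⅔)*(1 - ¼ + 3/2))*(1/21955) = ((⅓)*(I*√2/2)*(⅔)*(9/4))*(1/21955) = (I*√2/4)*(1/21955) = I*√2/87820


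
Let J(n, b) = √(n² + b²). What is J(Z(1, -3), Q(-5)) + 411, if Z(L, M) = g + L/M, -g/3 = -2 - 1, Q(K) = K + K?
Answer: 411 + 2*√394/3 ≈ 424.23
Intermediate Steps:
Q(K) = 2*K
g = 9 (g = -3*(-2 - 1) = -3*(-3) = 9)
Z(L, M) = 9 + L/M
J(n, b) = √(b² + n²)
J(Z(1, -3), Q(-5)) + 411 = √((2*(-5))² + (9 + 1/(-3))²) + 411 = √((-10)² + (9 + 1*(-⅓))²) + 411 = √(100 + (9 - ⅓)²) + 411 = √(100 + (26/3)²) + 411 = √(100 + 676/9) + 411 = √(1576/9) + 411 = 2*√394/3 + 411 = 411 + 2*√394/3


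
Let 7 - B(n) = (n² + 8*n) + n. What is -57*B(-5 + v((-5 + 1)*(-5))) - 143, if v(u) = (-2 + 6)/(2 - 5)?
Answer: -4514/3 ≈ -1504.7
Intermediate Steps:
v(u) = -4/3 (v(u) = 4/(-3) = 4*(-⅓) = -4/3)
B(n) = 7 - n² - 9*n (B(n) = 7 - ((n² + 8*n) + n) = 7 - (n² + 9*n) = 7 + (-n² - 9*n) = 7 - n² - 9*n)
-57*B(-5 + v((-5 + 1)*(-5))) - 143 = -57*(7 - (-5 - 4/3)² - 9*(-5 - 4/3)) - 143 = -57*(7 - (-19/3)² - 9*(-19/3)) - 143 = -57*(7 - 1*361/9 + 57) - 143 = -57*(7 - 361/9 + 57) - 143 = -57*215/9 - 143 = -4085/3 - 143 = -4514/3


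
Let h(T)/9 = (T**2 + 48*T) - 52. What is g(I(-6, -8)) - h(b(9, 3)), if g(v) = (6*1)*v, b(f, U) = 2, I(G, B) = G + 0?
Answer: -468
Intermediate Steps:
I(G, B) = G
g(v) = 6*v
h(T) = -468 + 9*T**2 + 432*T (h(T) = 9*((T**2 + 48*T) - 52) = 9*(-52 + T**2 + 48*T) = -468 + 9*T**2 + 432*T)
g(I(-6, -8)) - h(b(9, 3)) = 6*(-6) - (-468 + 9*2**2 + 432*2) = -36 - (-468 + 9*4 + 864) = -36 - (-468 + 36 + 864) = -36 - 1*432 = -36 - 432 = -468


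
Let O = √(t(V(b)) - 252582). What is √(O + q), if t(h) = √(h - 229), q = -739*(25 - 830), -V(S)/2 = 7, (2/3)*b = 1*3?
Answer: √(594895 + √3*√(-84194 + 3*I*√3)) ≈ 771.29 + 0.326*I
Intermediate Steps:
b = 9/2 (b = 3*(1*3)/2 = (3/2)*3 = 9/2 ≈ 4.5000)
V(S) = -14 (V(S) = -2*7 = -14)
q = 594895 (q = -739*(-805) = 594895)
t(h) = √(-229 + h)
O = √(-252582 + 9*I*√3) (O = √(√(-229 - 14) - 252582) = √(√(-243) - 252582) = √(9*I*√3 - 252582) = √(-252582 + 9*I*√3) ≈ 0.016 + 502.58*I)
√(O + q) = √(√(-252582 + 9*I*√3) + 594895) = √(594895 + √(-252582 + 9*I*√3))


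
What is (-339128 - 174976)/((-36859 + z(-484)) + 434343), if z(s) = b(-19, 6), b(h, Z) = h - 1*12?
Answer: -514104/397453 ≈ -1.2935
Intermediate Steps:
b(h, Z) = -12 + h (b(h, Z) = h - 12 = -12 + h)
z(s) = -31 (z(s) = -12 - 19 = -31)
(-339128 - 174976)/((-36859 + z(-484)) + 434343) = (-339128 - 174976)/((-36859 - 31) + 434343) = -514104/(-36890 + 434343) = -514104/397453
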